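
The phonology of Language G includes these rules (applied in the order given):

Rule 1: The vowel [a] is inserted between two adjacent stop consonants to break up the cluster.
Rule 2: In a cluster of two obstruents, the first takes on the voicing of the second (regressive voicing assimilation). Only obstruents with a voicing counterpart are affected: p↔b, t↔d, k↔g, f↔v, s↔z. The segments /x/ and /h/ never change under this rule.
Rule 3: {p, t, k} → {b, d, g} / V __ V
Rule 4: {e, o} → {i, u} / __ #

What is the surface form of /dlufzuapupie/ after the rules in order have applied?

Rule 1 (stop-cluster a-epenthesis): no segment meets the environment; /dlufzuapupie/ is unchanged.
Rule 2 (regressive voicing assimilation): /f/ precedes the voiced obstruent /z/, so it voices to [v] by assimilation. /dlufzuapupie/ → dluvzuapupie.
Rule 3 (intervocalic voicing): /p/ is a voiceless stop between vowels /a/ and /u/, so it voices to [b]. /p/ is a voiceless stop between vowels /u/ and /i/, so it voices to [b]. /dluvzuapupie/ → dluvzuabubie.
Rule 4 (final vowel raising): /e/ is a mid vowel in word-final position, so it raises to [i]. /dluvzuabubie/ → dluvzuabubii.

dluvzuabubii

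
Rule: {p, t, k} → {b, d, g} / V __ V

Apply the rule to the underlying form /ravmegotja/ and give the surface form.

No segment of /ravmegotja/ meets the structural description of the rule, so the form surfaces unchanged.

ravmegotja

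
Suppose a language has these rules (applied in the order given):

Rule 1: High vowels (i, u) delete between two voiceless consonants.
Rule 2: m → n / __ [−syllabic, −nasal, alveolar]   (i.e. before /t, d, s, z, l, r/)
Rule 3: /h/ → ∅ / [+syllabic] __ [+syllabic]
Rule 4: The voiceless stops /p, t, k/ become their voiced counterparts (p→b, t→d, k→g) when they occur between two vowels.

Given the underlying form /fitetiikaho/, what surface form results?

Rule 1 (high vowel syncope): /i/ is a high vowel flanked by voiceless consonants /f/ and /t/, so it deletes. /fitetiikaho/ → ftetiikaho.
Rule 2 (nasal place assimilation): no segment meets the environment; /ftetiikaho/ is unchanged.
Rule 3 (intervocalic h-deletion): /h/ occurs between vowels /a/ and /o/, so it deletes. /ftetiikaho/ → ftetiikao.
Rule 4 (intervocalic voicing): /t/ is a voiceless stop between vowels /e/ and /i/, so it voices to [d]. /k/ is a voiceless stop between vowels /i/ and /a/, so it voices to [g]. /ftetiikao/ → ftediigao.

ftediigao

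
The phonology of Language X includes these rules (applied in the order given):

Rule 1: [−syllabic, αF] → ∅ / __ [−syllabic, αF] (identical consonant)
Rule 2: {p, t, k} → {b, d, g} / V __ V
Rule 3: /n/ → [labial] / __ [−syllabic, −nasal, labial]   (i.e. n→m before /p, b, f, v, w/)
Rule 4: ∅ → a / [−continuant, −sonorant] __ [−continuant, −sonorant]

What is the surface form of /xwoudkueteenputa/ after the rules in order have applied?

Rule 1 (degemination): no segment meets the environment; /xwoudkueteenputa/ is unchanged.
Rule 2 (intervocalic voicing): /t/ is a voiceless stop between vowels /e/ and /e/, so it voices to [d]. /t/ is a voiceless stop between vowels /u/ and /a/, so it voices to [d]. /xwoudkueteenputa/ → xwoudkuedeenpuda.
Rule 3 (nasal place assimilation): /n/ precedes the labial consonant /p/, so it assimilates in place to [m]. /xwoudkuedeenpuda/ → xwoudkuedeempuda.
Rule 4 (stop-cluster a-epenthesis): /d/ and /k/ form a stop–stop cluster, so [a] is inserted between them. /xwoudkuedeempuda/ → xwoudakuedeempuda.

xwoudakuedeempuda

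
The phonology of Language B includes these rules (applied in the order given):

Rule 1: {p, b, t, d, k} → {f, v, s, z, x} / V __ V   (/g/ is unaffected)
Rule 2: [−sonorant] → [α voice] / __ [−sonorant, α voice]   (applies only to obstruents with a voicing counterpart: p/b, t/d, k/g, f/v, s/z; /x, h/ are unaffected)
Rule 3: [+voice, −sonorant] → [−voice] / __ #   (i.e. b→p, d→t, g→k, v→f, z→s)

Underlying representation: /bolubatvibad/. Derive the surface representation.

boluvadvivat

Rule 1 (intervocalic spirantization): /b/ is a stop between vowels /u/ and /a/, so it spirantizes to the fricative [v]. /b/ is a stop between vowels /i/ and /a/, so it spirantizes to the fricative [v]. /bolubatvibad/ → boluvatvivad.
Rule 2 (regressive voicing assimilation): /t/ precedes the voiced obstruent /v/, so it voices to [d] by assimilation. /boluvatvivad/ → boluvadvivad.
Rule 3 (final devoicing): /d/ is a voiced obstruent in word-final position, so it devoices to [t]. /boluvadvivad/ → boluvadvivat.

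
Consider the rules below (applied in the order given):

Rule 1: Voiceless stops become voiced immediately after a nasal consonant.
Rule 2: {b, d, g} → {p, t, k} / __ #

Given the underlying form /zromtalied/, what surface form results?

Rule 1 (post-nasal voicing): /t/ is a voiceless stop immediately after the nasal /m/, so it voices to [d]. /zromtalied/ → zromdalied.
Rule 2 (final devoicing): /d/ is a voiced stop in word-final position, so it devoices to [t]. /zromdalied/ → zromdaliet.

zromdaliet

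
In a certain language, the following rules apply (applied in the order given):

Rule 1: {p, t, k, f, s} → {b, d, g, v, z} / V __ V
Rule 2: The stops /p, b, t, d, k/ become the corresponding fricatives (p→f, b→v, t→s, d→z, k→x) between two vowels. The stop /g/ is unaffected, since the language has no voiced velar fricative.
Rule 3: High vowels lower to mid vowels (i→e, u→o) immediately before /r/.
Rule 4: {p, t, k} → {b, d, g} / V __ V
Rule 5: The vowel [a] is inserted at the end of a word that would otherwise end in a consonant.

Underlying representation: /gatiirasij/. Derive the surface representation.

Rule 1 (intervocalic voicing): /t/ is a voiceless obstruent between vowels /a/ and /i/, so it voices to [d]. /s/ is a voiceless obstruent between vowels /a/ and /i/, so it voices to [z]. /gatiirasij/ → gadiirazij.
Rule 2 (intervocalic spirantization): /d/ is a stop between vowels /a/ and /i/, so it spirantizes to the fricative [z]. /gadiirazij/ → gaziirazij.
Rule 3 (pre-rhotic lowering): /i/ is a high vowel immediately before /r/, so it lowers to [e]. /gaziirazij/ → gazierazij.
Rule 4 (intervocalic voicing): no segment meets the environment; /gazierazij/ is unchanged.
Rule 5 (final a-epenthesis): the form ends in the consonant /j/, so [a] is inserted word-finally. /gazierazij/ → gazierazija.

gazierazija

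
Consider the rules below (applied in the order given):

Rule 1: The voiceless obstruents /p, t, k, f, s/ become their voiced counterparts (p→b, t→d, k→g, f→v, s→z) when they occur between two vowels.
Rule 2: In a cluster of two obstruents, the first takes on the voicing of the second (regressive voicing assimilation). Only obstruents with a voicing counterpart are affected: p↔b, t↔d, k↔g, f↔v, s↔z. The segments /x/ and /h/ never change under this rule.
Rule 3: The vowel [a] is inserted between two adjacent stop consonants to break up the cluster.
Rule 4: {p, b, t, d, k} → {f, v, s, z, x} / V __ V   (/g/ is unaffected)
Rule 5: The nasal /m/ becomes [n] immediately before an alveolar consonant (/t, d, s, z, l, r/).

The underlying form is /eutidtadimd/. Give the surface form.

Rule 1 (intervocalic voicing): /t/ is a voiceless obstruent between vowels /u/ and /i/, so it voices to [d]. /eutidtadimd/ → eudidtadimd.
Rule 2 (regressive voicing assimilation): /d/ precedes the voiceless obstruent /t/, so it devoices to [t] by assimilation. /eudidtadimd/ → eudittadimd.
Rule 3 (stop-cluster a-epenthesis): /t/ and /t/ form a stop–stop cluster, so [a] is inserted between them. /eudittadimd/ → euditatadimd.
Rule 4 (intervocalic spirantization): /d/ is a stop between vowels /u/ and /i/, so it spirantizes to the fricative [z]. /t/ is a stop between vowels /i/ and /a/, so it spirantizes to the fricative [s]. /t/ is a stop between vowels /a/ and /a/, so it spirantizes to the fricative [s]. /d/ is a stop between vowels /a/ and /i/, so it spirantizes to the fricative [z]. /euditatadimd/ → euzisasazimd.
Rule 5 (nasal place assimilation): /m/ precedes the alveolar consonant /d/, so it assimilates in place to [n]. /euzisasazimd/ → euzisasazind.

euzisasazind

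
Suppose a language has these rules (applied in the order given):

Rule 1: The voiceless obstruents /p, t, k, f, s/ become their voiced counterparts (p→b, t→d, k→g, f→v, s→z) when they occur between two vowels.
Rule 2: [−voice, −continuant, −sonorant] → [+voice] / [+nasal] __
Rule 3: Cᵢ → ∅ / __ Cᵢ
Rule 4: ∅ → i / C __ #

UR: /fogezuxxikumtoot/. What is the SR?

Rule 1 (intervocalic voicing): /k/ is a voiceless obstruent between vowels /i/ and /u/, so it voices to [g]. /fogezuxxikumtoot/ → fogezuxxigumtoot.
Rule 2 (post-nasal voicing): /t/ is a voiceless stop immediately after the nasal /m/, so it voices to [d]. /fogezuxxigumtoot/ → fogezuxxigumdoot.
Rule 3 (degemination): /xx/ is a geminate; the first /x/ deletes. /fogezuxxigumdoot/ → fogezuxigumdoot.
Rule 4 (final i-epenthesis): the form ends in the consonant /t/, so [i] is inserted word-finally. /fogezuxigumdoot/ → fogezuxigumdooti.

fogezuxigumdooti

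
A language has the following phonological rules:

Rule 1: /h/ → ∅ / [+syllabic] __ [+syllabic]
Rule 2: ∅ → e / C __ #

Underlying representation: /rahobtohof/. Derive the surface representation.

raobtoofe

Rule 1 (intervocalic h-deletion): /h/ occurs between vowels /a/ and /o/, so it deletes. /h/ occurs between vowels /o/ and /o/, so it deletes. /rahobtohof/ → raobtoof.
Rule 2 (final e-epenthesis): the form ends in the consonant /f/, so [e] is inserted word-finally. /raobtoof/ → raobtoofe.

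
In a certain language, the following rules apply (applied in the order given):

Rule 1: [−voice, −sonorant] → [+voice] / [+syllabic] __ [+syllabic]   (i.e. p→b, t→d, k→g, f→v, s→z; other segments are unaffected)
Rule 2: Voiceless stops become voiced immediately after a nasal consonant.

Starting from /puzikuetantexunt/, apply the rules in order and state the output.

Rule 1 (intervocalic voicing): /k/ is a voiceless obstruent between vowels /i/ and /u/, so it voices to [g]. /t/ is a voiceless obstruent between vowels /e/ and /a/, so it voices to [d]. /puzikuetantexunt/ → puziguedantexunt.
Rule 2 (post-nasal voicing): /t/ is a voiceless stop immediately after the nasal /n/, so it voices to [d]. /t/ is a voiceless stop immediately after the nasal /n/, so it voices to [d]. /puziguedantexunt/ → puziguedandexund.

puziguedandexund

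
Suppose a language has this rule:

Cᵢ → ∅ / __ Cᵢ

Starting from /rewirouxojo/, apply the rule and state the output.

rewirouxojo

No segment of /rewirouxojo/ meets the structural description of the rule, so the form surfaces unchanged.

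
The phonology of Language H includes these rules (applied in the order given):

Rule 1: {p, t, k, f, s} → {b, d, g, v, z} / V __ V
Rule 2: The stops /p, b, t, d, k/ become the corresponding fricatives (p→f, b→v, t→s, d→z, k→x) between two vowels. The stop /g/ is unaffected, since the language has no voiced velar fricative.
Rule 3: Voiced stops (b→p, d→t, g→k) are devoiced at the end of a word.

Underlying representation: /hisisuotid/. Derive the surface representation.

hizizuozit

Rule 1 (intervocalic voicing): /s/ is a voiceless obstruent between vowels /i/ and /i/, so it voices to [z]. /s/ is a voiceless obstruent between vowels /i/ and /u/, so it voices to [z]. /t/ is a voiceless obstruent between vowels /o/ and /i/, so it voices to [d]. /hisisuotid/ → hizizuodid.
Rule 2 (intervocalic spirantization): /d/ is a stop between vowels /o/ and /i/, so it spirantizes to the fricative [z]. /hizizuodid/ → hizizuozid.
Rule 3 (final devoicing): /d/ is a voiced stop in word-final position, so it devoices to [t]. /hizizuozid/ → hizizuozit.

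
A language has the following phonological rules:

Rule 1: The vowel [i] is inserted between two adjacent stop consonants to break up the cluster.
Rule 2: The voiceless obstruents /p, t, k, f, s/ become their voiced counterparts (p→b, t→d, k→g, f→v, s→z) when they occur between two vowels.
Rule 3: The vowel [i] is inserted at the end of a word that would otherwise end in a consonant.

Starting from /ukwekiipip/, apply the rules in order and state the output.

ukwegiibipi

Rule 1 (stop-cluster i-epenthesis): no segment meets the environment; /ukwekiipip/ is unchanged.
Rule 2 (intervocalic voicing): /k/ is a voiceless obstruent between vowels /e/ and /i/, so it voices to [g]. /p/ is a voiceless obstruent between vowels /i/ and /i/, so it voices to [b]. /ukwekiipip/ → ukwegiibip.
Rule 3 (final i-epenthesis): the form ends in the consonant /p/, so [i] is inserted word-finally. /ukwegiibip/ → ukwegiibipi.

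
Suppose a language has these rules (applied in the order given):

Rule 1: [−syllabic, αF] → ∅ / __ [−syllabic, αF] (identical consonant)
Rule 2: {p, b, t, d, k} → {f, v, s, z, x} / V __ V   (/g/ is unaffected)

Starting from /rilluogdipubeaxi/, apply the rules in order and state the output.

riluogdifuveaxi

Rule 1 (degemination): /ll/ is a geminate; the first /l/ deletes. /rilluogdipubeaxi/ → riluogdipubeaxi.
Rule 2 (intervocalic spirantization): /p/ is a stop between vowels /i/ and /u/, so it spirantizes to the fricative [f]. /b/ is a stop between vowels /u/ and /e/, so it spirantizes to the fricative [v]. /riluogdipubeaxi/ → riluogdifuveaxi.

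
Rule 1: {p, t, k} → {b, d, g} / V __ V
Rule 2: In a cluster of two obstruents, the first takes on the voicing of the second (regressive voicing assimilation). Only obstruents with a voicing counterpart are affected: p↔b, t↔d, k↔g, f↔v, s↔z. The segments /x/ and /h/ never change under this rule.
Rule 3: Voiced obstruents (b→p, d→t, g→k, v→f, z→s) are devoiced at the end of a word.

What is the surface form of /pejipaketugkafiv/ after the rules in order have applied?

Rule 1 (intervocalic voicing): /p/ is a voiceless stop between vowels /i/ and /a/, so it voices to [b]. /k/ is a voiceless stop between vowels /a/ and /e/, so it voices to [g]. /t/ is a voiceless stop between vowels /e/ and /u/, so it voices to [d]. /pejipaketugkafiv/ → pejibagedugkafiv.
Rule 2 (regressive voicing assimilation): /g/ precedes the voiceless obstruent /k/, so it devoices to [k] by assimilation. /pejibagedugkafiv/ → pejibagedukkafiv.
Rule 3 (final devoicing): /v/ is a voiced obstruent in word-final position, so it devoices to [f]. /pejibagedukkafiv/ → pejibagedukkafif.

pejibagedukkafif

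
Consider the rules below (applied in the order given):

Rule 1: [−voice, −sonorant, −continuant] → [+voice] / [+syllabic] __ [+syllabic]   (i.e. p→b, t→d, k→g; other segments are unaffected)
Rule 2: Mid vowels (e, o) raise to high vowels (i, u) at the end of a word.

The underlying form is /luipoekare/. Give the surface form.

Rule 1 (intervocalic voicing): /p/ is a voiceless stop between vowels /i/ and /o/, so it voices to [b]. /k/ is a voiceless stop between vowels /e/ and /a/, so it voices to [g]. /luipoekare/ → luiboegare.
Rule 2 (final vowel raising): /e/ is a mid vowel in word-final position, so it raises to [i]. /luiboegare/ → luiboegari.

luiboegari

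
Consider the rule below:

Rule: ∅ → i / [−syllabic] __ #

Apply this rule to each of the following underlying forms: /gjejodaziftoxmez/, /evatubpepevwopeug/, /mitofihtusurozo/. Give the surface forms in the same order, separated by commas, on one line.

/gjejodaziftoxmez/: the form ends in the consonant /z/, so [i] is inserted word-finally. → [gjejodaziftoxmezi].
/evatubpepevwopeug/: the form ends in the consonant /g/, so [i] is inserted word-finally. → [evatubpepevwopeugi].
/mitofihtusurozo/: the rule's environment is not met; surfaces unchanged as [mitofihtusurozo].

gjejodaziftoxmezi, evatubpepevwopeugi, mitofihtusurozo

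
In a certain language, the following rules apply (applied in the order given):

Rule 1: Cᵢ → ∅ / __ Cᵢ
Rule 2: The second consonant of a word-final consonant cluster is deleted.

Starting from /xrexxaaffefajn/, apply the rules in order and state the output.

xrexaafefaj

Rule 1 (degemination): /xx/ is a geminate; the first /x/ deletes. /ff/ is a geminate; the first /f/ deletes. /xrexxaaffefajn/ → xrexaafefajn.
Rule 2 (final cluster simplification): /n/ is the second consonant of a word-final cluster /jn/, so it deletes. /xrexaafefajn/ → xrexaafefaj.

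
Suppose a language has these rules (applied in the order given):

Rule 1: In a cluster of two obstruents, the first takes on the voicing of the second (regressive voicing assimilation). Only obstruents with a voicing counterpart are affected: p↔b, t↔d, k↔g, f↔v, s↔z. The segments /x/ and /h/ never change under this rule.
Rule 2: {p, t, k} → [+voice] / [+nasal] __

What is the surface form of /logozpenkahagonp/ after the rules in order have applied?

Rule 1 (regressive voicing assimilation): /z/ precedes the voiceless obstruent /p/, so it devoices to [s] by assimilation. /logozpenkahagonp/ → logospenkahagonp.
Rule 2 (post-nasal voicing): /k/ is a voiceless stop immediately after the nasal /n/, so it voices to [g]. /p/ is a voiceless stop immediately after the nasal /n/, so it voices to [b]. /logospenkahagonp/ → logospengahagonb.

logospengahagonb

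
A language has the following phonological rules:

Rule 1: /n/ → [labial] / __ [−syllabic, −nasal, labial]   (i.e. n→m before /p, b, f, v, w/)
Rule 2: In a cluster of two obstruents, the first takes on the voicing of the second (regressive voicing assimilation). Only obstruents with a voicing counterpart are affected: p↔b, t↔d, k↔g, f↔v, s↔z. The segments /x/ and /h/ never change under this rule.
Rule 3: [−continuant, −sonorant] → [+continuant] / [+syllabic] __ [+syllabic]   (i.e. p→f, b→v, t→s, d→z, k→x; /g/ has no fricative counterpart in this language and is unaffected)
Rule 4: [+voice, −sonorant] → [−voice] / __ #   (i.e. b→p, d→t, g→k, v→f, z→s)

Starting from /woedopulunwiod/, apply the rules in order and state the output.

Rule 1 (nasal place assimilation): /n/ precedes the labial consonant /w/, so it assimilates in place to [m]. /woedopulunwiod/ → woedopulumwiod.
Rule 2 (regressive voicing assimilation): no segment meets the environment; /woedopulumwiod/ is unchanged.
Rule 3 (intervocalic spirantization): /d/ is a stop between vowels /e/ and /o/, so it spirantizes to the fricative [z]. /p/ is a stop between vowels /o/ and /u/, so it spirantizes to the fricative [f]. /woedopulumwiod/ → woezofulumwiod.
Rule 4 (final devoicing): /d/ is a voiced obstruent in word-final position, so it devoices to [t]. /woezofulumwiod/ → woezofulumwiot.

woezofulumwiot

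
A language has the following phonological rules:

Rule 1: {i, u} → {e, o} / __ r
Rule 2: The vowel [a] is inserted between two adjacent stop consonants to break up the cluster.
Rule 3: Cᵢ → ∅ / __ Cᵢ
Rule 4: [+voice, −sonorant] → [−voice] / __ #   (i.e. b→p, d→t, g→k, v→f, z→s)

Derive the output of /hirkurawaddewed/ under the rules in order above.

Rule 1 (pre-rhotic lowering): /i/ is a high vowel immediately before /r/, so it lowers to [e]. /u/ is a high vowel immediately before /r/, so it lowers to [o]. /hirkurawaddewed/ → herkorawaddewed.
Rule 2 (stop-cluster a-epenthesis): /d/ and /d/ form a stop–stop cluster, so [a] is inserted between them. /herkorawaddewed/ → herkorawadadewed.
Rule 3 (degemination): no segment meets the environment; /herkorawadadewed/ is unchanged.
Rule 4 (final devoicing): /d/ is a voiced obstruent in word-final position, so it devoices to [t]. /herkorawadadewed/ → herkorawadadewet.

herkorawadadewet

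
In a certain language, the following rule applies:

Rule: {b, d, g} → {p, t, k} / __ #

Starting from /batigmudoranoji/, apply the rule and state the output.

No segment of /batigmudoranoji/ meets the structural description of the rule, so the form surfaces unchanged.

batigmudoranoji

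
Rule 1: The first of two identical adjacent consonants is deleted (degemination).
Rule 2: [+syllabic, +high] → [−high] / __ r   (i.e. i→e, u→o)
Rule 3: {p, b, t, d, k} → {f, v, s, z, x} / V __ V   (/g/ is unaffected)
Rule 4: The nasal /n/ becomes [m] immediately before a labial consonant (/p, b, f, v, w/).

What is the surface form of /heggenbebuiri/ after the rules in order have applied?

Rule 1 (degemination): /gg/ is a geminate; the first /g/ deletes. /heggenbebuiri/ → hegenbebuiri.
Rule 2 (pre-rhotic lowering): /i/ is a high vowel immediately before /r/, so it lowers to [e]. /hegenbebuiri/ → hegenbebueri.
Rule 3 (intervocalic spirantization): /b/ is a stop between vowels /e/ and /u/, so it spirantizes to the fricative [v]. /hegenbebueri/ → hegenbevueri.
Rule 4 (nasal place assimilation): /n/ precedes the labial consonant /b/, so it assimilates in place to [m]. /hegenbevueri/ → hegembevueri.

hegembevueri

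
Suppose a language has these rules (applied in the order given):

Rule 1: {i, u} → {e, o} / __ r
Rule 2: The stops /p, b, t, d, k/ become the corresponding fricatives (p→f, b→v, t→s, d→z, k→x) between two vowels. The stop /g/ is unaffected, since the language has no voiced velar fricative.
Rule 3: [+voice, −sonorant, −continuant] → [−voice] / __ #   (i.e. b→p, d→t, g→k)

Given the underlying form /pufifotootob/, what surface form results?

pufifosoosop

Rule 1 (pre-rhotic lowering): no segment meets the environment; /pufifotootob/ is unchanged.
Rule 2 (intervocalic spirantization): /t/ is a stop between vowels /o/ and /o/, so it spirantizes to the fricative [s]. /t/ is a stop between vowels /o/ and /o/, so it spirantizes to the fricative [s]. /pufifotootob/ → pufifosoosob.
Rule 3 (final devoicing): /b/ is a voiced stop in word-final position, so it devoices to [p]. /pufifosoosob/ → pufifosoosop.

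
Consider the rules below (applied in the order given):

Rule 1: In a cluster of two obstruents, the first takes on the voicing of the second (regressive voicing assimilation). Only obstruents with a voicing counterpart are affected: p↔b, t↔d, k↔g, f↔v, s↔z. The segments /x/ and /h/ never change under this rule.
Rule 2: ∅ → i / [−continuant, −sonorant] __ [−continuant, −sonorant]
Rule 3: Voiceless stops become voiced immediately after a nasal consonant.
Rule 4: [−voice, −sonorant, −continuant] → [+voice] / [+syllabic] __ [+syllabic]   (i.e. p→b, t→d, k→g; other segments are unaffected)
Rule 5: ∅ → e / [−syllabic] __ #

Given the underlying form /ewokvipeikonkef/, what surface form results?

ewogvibeigongefe

Rule 1 (regressive voicing assimilation): /k/ precedes the voiced obstruent /v/, so it voices to [g] by assimilation. /ewokvipeikonkef/ → ewogvipeikonkef.
Rule 2 (stop-cluster i-epenthesis): no segment meets the environment; /ewogvipeikonkef/ is unchanged.
Rule 3 (post-nasal voicing): /k/ is a voiceless stop immediately after the nasal /n/, so it voices to [g]. /ewogvipeikonkef/ → ewogvipeikongef.
Rule 4 (intervocalic voicing): /p/ is a voiceless stop between vowels /i/ and /e/, so it voices to [b]. /k/ is a voiceless stop between vowels /i/ and /o/, so it voices to [g]. /ewogvipeikongef/ → ewogvibeigongef.
Rule 5 (final e-epenthesis): the form ends in the consonant /f/, so [e] is inserted word-finally. /ewogvibeigongef/ → ewogvibeigongefe.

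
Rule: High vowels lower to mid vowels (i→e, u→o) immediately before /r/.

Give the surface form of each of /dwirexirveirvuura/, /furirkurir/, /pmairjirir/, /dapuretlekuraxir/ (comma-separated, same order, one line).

dwerexerveervuora, forerkorer, pmaerjerer, daporetlekoraxer

/dwirexirveirvuura/: /i/ is a high vowel immediately before /r/, so it lowers to [e]. /i/ is a high vowel immediately before /r/, so it lowers to [e]. /i/ is a high vowel immediately before /r/, so it lowers to [e]. /u/ is a high vowel immediately before /r/, so it lowers to [o]. → [dwerexerveervuora].
/furirkurir/: /u/ is a high vowel immediately before /r/, so it lowers to [o]. /i/ is a high vowel immediately before /r/, so it lowers to [e]. /u/ is a high vowel immediately before /r/, so it lowers to [o]. /i/ is a high vowel immediately before /r/, so it lowers to [e]. → [forerkorer].
/pmairjirir/: /i/ is a high vowel immediately before /r/, so it lowers to [e]. /i/ is a high vowel immediately before /r/, so it lowers to [e]. /i/ is a high vowel immediately before /r/, so it lowers to [e]. → [pmaerjerer].
/dapuretlekuraxir/: /u/ is a high vowel immediately before /r/, so it lowers to [o]. /u/ is a high vowel immediately before /r/, so it lowers to [o]. /i/ is a high vowel immediately before /r/, so it lowers to [e]. → [daporetlekoraxer].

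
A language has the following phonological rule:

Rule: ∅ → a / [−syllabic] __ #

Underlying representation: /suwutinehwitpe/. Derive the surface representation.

No segment of /suwutinehwitpe/ meets the structural description of the rule, so the form surfaces unchanged.

suwutinehwitpe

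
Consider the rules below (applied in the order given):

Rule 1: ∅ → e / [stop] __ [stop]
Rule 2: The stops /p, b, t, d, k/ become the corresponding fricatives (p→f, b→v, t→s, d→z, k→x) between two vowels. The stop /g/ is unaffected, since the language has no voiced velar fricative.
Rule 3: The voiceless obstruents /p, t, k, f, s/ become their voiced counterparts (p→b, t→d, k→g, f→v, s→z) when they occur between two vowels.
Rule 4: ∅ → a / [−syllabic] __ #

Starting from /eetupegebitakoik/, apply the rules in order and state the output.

eezuvegevizaxoika

Rule 1 (stop-cluster e-epenthesis): no segment meets the environment; /eetupegebitakoik/ is unchanged.
Rule 2 (intervocalic spirantization): /t/ is a stop between vowels /e/ and /u/, so it spirantizes to the fricative [s]. /p/ is a stop between vowels /u/ and /e/, so it spirantizes to the fricative [f]. /b/ is a stop between vowels /e/ and /i/, so it spirantizes to the fricative [v]. /t/ is a stop between vowels /i/ and /a/, so it spirantizes to the fricative [s]. /k/ is a stop between vowels /a/ and /o/, so it spirantizes to the fricative [x]. /eetupegebitakoik/ → eesufegevisaxoik.
Rule 3 (intervocalic voicing): /s/ is a voiceless obstruent between vowels /e/ and /u/, so it voices to [z]. /f/ is a voiceless obstruent between vowels /u/ and /e/, so it voices to [v]. /s/ is a voiceless obstruent between vowels /i/ and /a/, so it voices to [z]. /eesufegevisaxoik/ → eezuvegevizaxoik.
Rule 4 (final a-epenthesis): the form ends in the consonant /k/, so [a] is inserted word-finally. /eezuvegevizaxoik/ → eezuvegevizaxoika.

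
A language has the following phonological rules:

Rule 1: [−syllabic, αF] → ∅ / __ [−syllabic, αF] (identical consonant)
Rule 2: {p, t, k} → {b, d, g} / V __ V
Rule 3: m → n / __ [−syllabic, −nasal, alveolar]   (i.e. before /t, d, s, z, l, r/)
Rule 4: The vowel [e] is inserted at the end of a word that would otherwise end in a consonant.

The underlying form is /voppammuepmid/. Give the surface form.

vobamuepmide

Rule 1 (degemination): /pp/ is a geminate; the first /p/ deletes. /mm/ is a geminate; the first /m/ deletes. /voppammuepmid/ → vopamuepmid.
Rule 2 (intervocalic voicing): /p/ is a voiceless stop between vowels /o/ and /a/, so it voices to [b]. /vopamuepmid/ → vobamuepmid.
Rule 3 (nasal place assimilation): no segment meets the environment; /vobamuepmid/ is unchanged.
Rule 4 (final e-epenthesis): the form ends in the consonant /d/, so [e] is inserted word-finally. /vobamuepmid/ → vobamuepmide.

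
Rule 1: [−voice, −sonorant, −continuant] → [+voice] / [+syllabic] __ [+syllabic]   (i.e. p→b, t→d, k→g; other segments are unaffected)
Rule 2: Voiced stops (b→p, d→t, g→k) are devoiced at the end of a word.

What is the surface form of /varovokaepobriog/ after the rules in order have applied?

varovogaebobriok

Rule 1 (intervocalic voicing): /k/ is a voiceless stop between vowels /o/ and /a/, so it voices to [g]. /p/ is a voiceless stop between vowels /e/ and /o/, so it voices to [b]. /varovokaepobriog/ → varovogaebobriog.
Rule 2 (final devoicing): /g/ is a voiced stop in word-final position, so it devoices to [k]. /varovogaebobriog/ → varovogaebobriok.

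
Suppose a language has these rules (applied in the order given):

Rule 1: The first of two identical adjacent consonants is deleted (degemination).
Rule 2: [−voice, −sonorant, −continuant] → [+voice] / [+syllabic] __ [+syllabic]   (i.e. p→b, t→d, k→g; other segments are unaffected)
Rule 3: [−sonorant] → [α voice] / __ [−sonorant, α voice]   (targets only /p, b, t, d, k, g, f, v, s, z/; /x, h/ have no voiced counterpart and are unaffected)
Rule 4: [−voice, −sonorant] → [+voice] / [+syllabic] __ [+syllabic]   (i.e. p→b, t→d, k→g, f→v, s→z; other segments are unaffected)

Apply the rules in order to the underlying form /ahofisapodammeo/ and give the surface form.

ahovizabodameo

Rule 1 (degemination): /mm/ is a geminate; the first /m/ deletes. /ahofisapodammeo/ → ahofisapodameo.
Rule 2 (intervocalic voicing): /p/ is a voiceless stop between vowels /a/ and /o/, so it voices to [b]. /ahofisapodameo/ → ahofisabodameo.
Rule 3 (regressive voicing assimilation): no segment meets the environment; /ahofisabodameo/ is unchanged.
Rule 4 (intervocalic voicing): /f/ is a voiceless obstruent between vowels /o/ and /i/, so it voices to [v]. /s/ is a voiceless obstruent between vowels /i/ and /a/, so it voices to [z]. /ahofisabodameo/ → ahovizabodameo.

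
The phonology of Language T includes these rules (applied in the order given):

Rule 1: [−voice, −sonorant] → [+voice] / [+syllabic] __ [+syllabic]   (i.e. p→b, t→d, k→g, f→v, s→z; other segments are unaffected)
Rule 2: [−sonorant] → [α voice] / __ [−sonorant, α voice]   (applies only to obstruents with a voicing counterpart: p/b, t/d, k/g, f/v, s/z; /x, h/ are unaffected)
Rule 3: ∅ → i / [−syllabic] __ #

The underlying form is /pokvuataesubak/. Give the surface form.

Rule 1 (intervocalic voicing): /t/ is a voiceless obstruent between vowels /a/ and /a/, so it voices to [d]. /s/ is a voiceless obstruent between vowels /e/ and /u/, so it voices to [z]. /pokvuataesubak/ → pokvuadaezubak.
Rule 2 (regressive voicing assimilation): /k/ precedes the voiced obstruent /v/, so it voices to [g] by assimilation. /pokvuadaezubak/ → pogvuadaezubak.
Rule 3 (final i-epenthesis): the form ends in the consonant /k/, so [i] is inserted word-finally. /pogvuadaezubak/ → pogvuadaezubaki.

pogvuadaezubaki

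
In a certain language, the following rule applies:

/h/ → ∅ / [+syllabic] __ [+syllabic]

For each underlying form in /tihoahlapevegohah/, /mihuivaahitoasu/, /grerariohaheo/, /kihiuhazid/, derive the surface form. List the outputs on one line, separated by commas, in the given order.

tioahlapevegoah, miuivaaitoasu, grerarioaeo, kiiuazid

/tihoahlapevegohah/: /h/ occurs between vowels /i/ and /o/, so it deletes. /h/ occurs between vowels /o/ and /a/, so it deletes. → [tioahlapevegoah].
/mihuivaahitoasu/: /h/ occurs between vowels /i/ and /u/, so it deletes. /h/ occurs between vowels /a/ and /i/, so it deletes. → [miuivaaitoasu].
/grerariohaheo/: /h/ occurs between vowels /o/ and /a/, so it deletes. /h/ occurs between vowels /a/ and /e/, so it deletes. → [grerarioaeo].
/kihiuhazid/: /h/ occurs between vowels /i/ and /i/, so it deletes. /h/ occurs between vowels /u/ and /a/, so it deletes. → [kiiuazid].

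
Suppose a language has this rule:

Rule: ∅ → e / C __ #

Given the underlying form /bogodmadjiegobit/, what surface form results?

bogodmadjiegobite

the form ends in the consonant /t/, so [e] is inserted word-finally.
Surface form: [bogodmadjiegobite].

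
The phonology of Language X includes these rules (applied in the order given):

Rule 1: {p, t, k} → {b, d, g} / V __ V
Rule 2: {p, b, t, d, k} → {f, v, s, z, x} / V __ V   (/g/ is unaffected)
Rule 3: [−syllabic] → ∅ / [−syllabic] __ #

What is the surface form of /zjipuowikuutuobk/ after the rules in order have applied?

zjivuowiguuzuob

Rule 1 (intervocalic voicing): /p/ is a voiceless stop between vowels /i/ and /u/, so it voices to [b]. /k/ is a voiceless stop between vowels /i/ and /u/, so it voices to [g]. /t/ is a voiceless stop between vowels /u/ and /u/, so it voices to [d]. /zjipuowikuutuobk/ → zjibuowiguuduobk.
Rule 2 (intervocalic spirantization): /b/ is a stop between vowels /i/ and /u/, so it spirantizes to the fricative [v]. /d/ is a stop between vowels /u/ and /u/, so it spirantizes to the fricative [z]. /zjibuowiguuduobk/ → zjivuowiguuzuobk.
Rule 3 (final cluster simplification): /k/ is the second consonant of a word-final cluster /bk/, so it deletes. /zjivuowiguuzuobk/ → zjivuowiguuzuob.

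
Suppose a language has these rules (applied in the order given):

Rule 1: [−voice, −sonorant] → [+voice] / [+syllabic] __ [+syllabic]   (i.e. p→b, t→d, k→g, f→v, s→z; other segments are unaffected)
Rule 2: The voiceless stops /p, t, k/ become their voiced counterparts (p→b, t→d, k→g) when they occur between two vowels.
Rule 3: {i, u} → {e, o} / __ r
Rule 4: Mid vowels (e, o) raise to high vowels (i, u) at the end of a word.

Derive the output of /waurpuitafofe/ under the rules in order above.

waorpuidavovi

Rule 1 (intervocalic voicing): /t/ is a voiceless obstruent between vowels /i/ and /a/, so it voices to [d]. /f/ is a voiceless obstruent between vowels /a/ and /o/, so it voices to [v]. /f/ is a voiceless obstruent between vowels /o/ and /e/, so it voices to [v]. /waurpuitafofe/ → waurpuidavove.
Rule 2 (intervocalic voicing): no segment meets the environment; /waurpuidavove/ is unchanged.
Rule 3 (pre-rhotic lowering): /u/ is a high vowel immediately before /r/, so it lowers to [o]. /waurpuidavove/ → waorpuidavove.
Rule 4 (final vowel raising): /e/ is a mid vowel in word-final position, so it raises to [i]. /waorpuidavove/ → waorpuidavovi.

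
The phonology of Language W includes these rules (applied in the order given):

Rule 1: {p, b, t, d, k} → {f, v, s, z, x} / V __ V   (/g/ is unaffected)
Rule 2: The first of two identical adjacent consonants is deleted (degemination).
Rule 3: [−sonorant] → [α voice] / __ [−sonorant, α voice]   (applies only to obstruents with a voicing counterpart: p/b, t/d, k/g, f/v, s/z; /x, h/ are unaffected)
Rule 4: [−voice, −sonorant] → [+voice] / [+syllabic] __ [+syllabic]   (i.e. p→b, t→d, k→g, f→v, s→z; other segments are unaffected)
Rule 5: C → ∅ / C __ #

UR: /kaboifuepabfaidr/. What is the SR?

kavoivuevapfaid

Rule 1 (intervocalic spirantization): /b/ is a stop between vowels /a/ and /o/, so it spirantizes to the fricative [v]. /p/ is a stop between vowels /e/ and /a/, so it spirantizes to the fricative [f]. /kaboifuepabfaidr/ → kavoifuefabfaidr.
Rule 2 (degemination): no segment meets the environment; /kavoifuefabfaidr/ is unchanged.
Rule 3 (regressive voicing assimilation): /b/ precedes the voiceless obstruent /f/, so it devoices to [p] by assimilation. /kavoifuefabfaidr/ → kavoifuefapfaidr.
Rule 4 (intervocalic voicing): /f/ is a voiceless obstruent between vowels /i/ and /u/, so it voices to [v]. /f/ is a voiceless obstruent between vowels /e/ and /a/, so it voices to [v]. /kavoifuefapfaidr/ → kavoivuevapfaidr.
Rule 5 (final cluster simplification): /r/ is the second consonant of a word-final cluster /dr/, so it deletes. /kavoivuevapfaidr/ → kavoivuevapfaid.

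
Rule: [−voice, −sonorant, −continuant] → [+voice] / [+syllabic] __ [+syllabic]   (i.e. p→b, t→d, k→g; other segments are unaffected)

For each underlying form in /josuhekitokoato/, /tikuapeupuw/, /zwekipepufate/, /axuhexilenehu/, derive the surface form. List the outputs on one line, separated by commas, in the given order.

/josuhekitokoato/: /k/ is a voiceless stop between vowels /e/ and /i/, so it voices to [g]. /t/ is a voiceless stop between vowels /i/ and /o/, so it voices to [d]. /k/ is a voiceless stop between vowels /o/ and /o/, so it voices to [g]. /t/ is a voiceless stop between vowels /a/ and /o/, so it voices to [d]. → [josuhegidogoado].
/tikuapeupuw/: /k/ is a voiceless stop between vowels /i/ and /u/, so it voices to [g]. /p/ is a voiceless stop between vowels /a/ and /e/, so it voices to [b]. /p/ is a voiceless stop between vowels /u/ and /u/, so it voices to [b]. → [tiguabeubuw].
/zwekipepufate/: /k/ is a voiceless stop between vowels /e/ and /i/, so it voices to [g]. /p/ is a voiceless stop between vowels /i/ and /e/, so it voices to [b]. /p/ is a voiceless stop between vowels /e/ and /u/, so it voices to [b]. /t/ is a voiceless stop between vowels /a/ and /e/, so it voices to [d]. → [zwegibebufade].
/axuhexilenehu/: the rule's environment is not met; surfaces unchanged as [axuhexilenehu].

josuhegidogoado, tiguabeubuw, zwegibebufade, axuhexilenehu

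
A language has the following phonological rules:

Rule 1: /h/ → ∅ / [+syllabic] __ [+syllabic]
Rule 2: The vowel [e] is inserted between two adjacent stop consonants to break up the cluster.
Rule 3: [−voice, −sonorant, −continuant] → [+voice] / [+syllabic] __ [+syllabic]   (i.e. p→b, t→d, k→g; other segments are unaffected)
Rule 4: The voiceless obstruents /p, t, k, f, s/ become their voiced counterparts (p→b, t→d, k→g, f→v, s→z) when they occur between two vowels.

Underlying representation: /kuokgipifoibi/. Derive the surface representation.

Rule 1 (intervocalic h-deletion): no segment meets the environment; /kuokgipifoibi/ is unchanged.
Rule 2 (stop-cluster e-epenthesis): /k/ and /g/ form a stop–stop cluster, so [e] is inserted between them. /kuokgipifoibi/ → kuokegipifoibi.
Rule 3 (intervocalic voicing): /k/ is a voiceless stop between vowels /o/ and /e/, so it voices to [g]. /p/ is a voiceless stop between vowels /i/ and /i/, so it voices to [b]. /kuokegipifoibi/ → kuogegibifoibi.
Rule 4 (intervocalic voicing): /f/ is a voiceless obstruent between vowels /i/ and /o/, so it voices to [v]. /kuogegibifoibi/ → kuogegibivoibi.

kuogegibivoibi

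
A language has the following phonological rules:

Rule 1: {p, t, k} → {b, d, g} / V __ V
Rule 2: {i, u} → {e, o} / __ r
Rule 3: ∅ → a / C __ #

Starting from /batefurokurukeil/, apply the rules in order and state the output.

Rule 1 (intervocalic voicing): /t/ is a voiceless stop between vowels /a/ and /e/, so it voices to [d]. /k/ is a voiceless stop between vowels /o/ and /u/, so it voices to [g]. /k/ is a voiceless stop between vowels /u/ and /e/, so it voices to [g]. /batefurokurukeil/ → badefurogurugeil.
Rule 2 (pre-rhotic lowering): /u/ is a high vowel immediately before /r/, so it lowers to [o]. /u/ is a high vowel immediately before /r/, so it lowers to [o]. /badefurogurugeil/ → badeforogorugeil.
Rule 3 (final a-epenthesis): the form ends in the consonant /l/, so [a] is inserted word-finally. /badeforogorugeil/ → badeforogorugeila.

badeforogorugeila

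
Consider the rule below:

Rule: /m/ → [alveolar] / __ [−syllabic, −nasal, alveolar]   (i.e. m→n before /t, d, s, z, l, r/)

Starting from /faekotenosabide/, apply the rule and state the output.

No segment of /faekotenosabide/ meets the structural description of the rule, so the form surfaces unchanged.

faekotenosabide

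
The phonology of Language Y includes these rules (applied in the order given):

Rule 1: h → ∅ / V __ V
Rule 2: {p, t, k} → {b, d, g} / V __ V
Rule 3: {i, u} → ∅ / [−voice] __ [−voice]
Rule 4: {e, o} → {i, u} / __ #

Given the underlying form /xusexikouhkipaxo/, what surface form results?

Rule 1 (intervocalic h-deletion): no segment meets the environment; /xusexikouhkipaxo/ is unchanged.
Rule 2 (intervocalic voicing): /k/ is a voiceless stop between vowels /i/ and /o/, so it voices to [g]. /p/ is a voiceless stop between vowels /i/ and /a/, so it voices to [b]. /xusexikouhkipaxo/ → xusexigouhkibaxo.
Rule 3 (high vowel syncope): /u/ is a high vowel flanked by voiceless consonants /x/ and /s/, so it deletes. /xusexigouhkibaxo/ → xsexigouhkibaxo.
Rule 4 (final vowel raising): /o/ is a mid vowel in word-final position, so it raises to [u]. /xsexigouhkibaxo/ → xsexigouhkibaxu.

xsexigouhkibaxu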